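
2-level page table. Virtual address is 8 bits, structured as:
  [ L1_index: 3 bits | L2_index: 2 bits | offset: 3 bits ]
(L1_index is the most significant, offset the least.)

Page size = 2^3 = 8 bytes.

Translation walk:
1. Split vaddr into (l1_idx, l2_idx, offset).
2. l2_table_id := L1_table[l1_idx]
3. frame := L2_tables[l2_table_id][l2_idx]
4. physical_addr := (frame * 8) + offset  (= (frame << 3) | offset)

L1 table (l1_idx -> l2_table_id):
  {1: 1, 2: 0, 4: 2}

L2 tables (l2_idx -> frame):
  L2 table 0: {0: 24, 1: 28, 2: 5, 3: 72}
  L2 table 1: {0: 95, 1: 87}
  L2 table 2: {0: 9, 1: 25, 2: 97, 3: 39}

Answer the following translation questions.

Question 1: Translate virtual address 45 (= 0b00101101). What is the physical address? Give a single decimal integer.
vaddr = 45 = 0b00101101
Split: l1_idx=1, l2_idx=1, offset=5
L1[1] = 1
L2[1][1] = 87
paddr = 87 * 8 + 5 = 701

Answer: 701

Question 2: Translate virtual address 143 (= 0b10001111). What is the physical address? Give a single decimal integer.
Answer: 207

Derivation:
vaddr = 143 = 0b10001111
Split: l1_idx=4, l2_idx=1, offset=7
L1[4] = 2
L2[2][1] = 25
paddr = 25 * 8 + 7 = 207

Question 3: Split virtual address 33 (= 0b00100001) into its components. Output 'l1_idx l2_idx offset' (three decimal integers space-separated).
Answer: 1 0 1

Derivation:
vaddr = 33 = 0b00100001
  top 3 bits -> l1_idx = 1
  next 2 bits -> l2_idx = 0
  bottom 3 bits -> offset = 1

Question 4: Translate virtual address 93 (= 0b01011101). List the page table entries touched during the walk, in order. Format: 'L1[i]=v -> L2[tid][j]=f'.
Answer: L1[2]=0 -> L2[0][3]=72

Derivation:
vaddr = 93 = 0b01011101
Split: l1_idx=2, l2_idx=3, offset=5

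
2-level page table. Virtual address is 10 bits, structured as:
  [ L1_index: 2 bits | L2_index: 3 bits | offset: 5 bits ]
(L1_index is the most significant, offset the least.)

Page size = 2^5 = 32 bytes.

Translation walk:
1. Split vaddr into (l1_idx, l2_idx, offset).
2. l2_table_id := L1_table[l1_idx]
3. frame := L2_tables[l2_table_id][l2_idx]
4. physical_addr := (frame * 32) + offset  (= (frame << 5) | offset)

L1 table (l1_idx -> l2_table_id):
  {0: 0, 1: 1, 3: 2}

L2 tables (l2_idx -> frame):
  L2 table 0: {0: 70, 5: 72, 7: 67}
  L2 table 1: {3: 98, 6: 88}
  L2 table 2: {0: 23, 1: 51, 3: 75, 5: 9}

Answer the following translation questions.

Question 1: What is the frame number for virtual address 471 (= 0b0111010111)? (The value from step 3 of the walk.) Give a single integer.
Answer: 88

Derivation:
vaddr = 471: l1_idx=1, l2_idx=6
L1[1] = 1; L2[1][6] = 88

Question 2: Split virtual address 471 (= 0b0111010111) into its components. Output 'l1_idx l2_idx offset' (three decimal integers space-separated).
Answer: 1 6 23

Derivation:
vaddr = 471 = 0b0111010111
  top 2 bits -> l1_idx = 1
  next 3 bits -> l2_idx = 6
  bottom 5 bits -> offset = 23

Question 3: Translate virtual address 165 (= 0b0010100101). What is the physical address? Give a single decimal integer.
Answer: 2309

Derivation:
vaddr = 165 = 0b0010100101
Split: l1_idx=0, l2_idx=5, offset=5
L1[0] = 0
L2[0][5] = 72
paddr = 72 * 32 + 5 = 2309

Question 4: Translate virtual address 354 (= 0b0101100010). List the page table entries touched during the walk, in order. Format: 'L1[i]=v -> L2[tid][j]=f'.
Answer: L1[1]=1 -> L2[1][3]=98

Derivation:
vaddr = 354 = 0b0101100010
Split: l1_idx=1, l2_idx=3, offset=2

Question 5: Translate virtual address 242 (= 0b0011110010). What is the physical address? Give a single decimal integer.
Answer: 2162

Derivation:
vaddr = 242 = 0b0011110010
Split: l1_idx=0, l2_idx=7, offset=18
L1[0] = 0
L2[0][7] = 67
paddr = 67 * 32 + 18 = 2162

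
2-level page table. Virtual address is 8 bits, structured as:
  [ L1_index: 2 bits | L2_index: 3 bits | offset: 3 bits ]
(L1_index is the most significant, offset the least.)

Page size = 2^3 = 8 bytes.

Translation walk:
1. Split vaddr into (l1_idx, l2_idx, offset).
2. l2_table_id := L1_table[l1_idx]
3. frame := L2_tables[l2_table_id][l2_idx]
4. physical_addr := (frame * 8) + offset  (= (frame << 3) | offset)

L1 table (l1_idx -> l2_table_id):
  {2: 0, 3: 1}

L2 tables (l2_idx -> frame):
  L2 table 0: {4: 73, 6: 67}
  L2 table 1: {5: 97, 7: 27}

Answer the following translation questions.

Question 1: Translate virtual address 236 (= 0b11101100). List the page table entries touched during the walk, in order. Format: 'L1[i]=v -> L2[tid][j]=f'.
vaddr = 236 = 0b11101100
Split: l1_idx=3, l2_idx=5, offset=4

Answer: L1[3]=1 -> L2[1][5]=97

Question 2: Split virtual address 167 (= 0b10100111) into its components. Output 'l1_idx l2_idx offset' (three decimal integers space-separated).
vaddr = 167 = 0b10100111
  top 2 bits -> l1_idx = 2
  next 3 bits -> l2_idx = 4
  bottom 3 bits -> offset = 7

Answer: 2 4 7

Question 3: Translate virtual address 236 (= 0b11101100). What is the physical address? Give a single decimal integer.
vaddr = 236 = 0b11101100
Split: l1_idx=3, l2_idx=5, offset=4
L1[3] = 1
L2[1][5] = 97
paddr = 97 * 8 + 4 = 780

Answer: 780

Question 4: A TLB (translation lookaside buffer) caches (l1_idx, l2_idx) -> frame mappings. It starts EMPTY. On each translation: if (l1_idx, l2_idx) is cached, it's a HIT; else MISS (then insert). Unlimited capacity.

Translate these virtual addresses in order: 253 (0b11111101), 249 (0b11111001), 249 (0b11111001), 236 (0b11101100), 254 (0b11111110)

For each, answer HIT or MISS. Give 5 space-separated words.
vaddr=253: (3,7) not in TLB -> MISS, insert
vaddr=249: (3,7) in TLB -> HIT
vaddr=249: (3,7) in TLB -> HIT
vaddr=236: (3,5) not in TLB -> MISS, insert
vaddr=254: (3,7) in TLB -> HIT

Answer: MISS HIT HIT MISS HIT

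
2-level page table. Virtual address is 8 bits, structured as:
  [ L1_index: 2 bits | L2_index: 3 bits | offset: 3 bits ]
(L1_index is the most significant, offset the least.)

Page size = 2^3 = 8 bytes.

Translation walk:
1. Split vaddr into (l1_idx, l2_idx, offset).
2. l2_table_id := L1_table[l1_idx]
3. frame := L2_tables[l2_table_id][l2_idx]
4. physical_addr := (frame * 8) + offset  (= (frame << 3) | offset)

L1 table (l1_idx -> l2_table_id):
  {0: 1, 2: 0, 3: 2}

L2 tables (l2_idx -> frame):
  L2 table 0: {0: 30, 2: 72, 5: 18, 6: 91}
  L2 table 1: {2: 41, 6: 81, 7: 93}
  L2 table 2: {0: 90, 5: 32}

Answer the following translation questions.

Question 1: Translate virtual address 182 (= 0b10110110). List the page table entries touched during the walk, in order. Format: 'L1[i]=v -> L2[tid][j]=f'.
Answer: L1[2]=0 -> L2[0][6]=91

Derivation:
vaddr = 182 = 0b10110110
Split: l1_idx=2, l2_idx=6, offset=6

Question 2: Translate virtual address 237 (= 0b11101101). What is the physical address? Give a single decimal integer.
vaddr = 237 = 0b11101101
Split: l1_idx=3, l2_idx=5, offset=5
L1[3] = 2
L2[2][5] = 32
paddr = 32 * 8 + 5 = 261

Answer: 261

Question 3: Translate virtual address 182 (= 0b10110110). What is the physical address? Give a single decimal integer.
vaddr = 182 = 0b10110110
Split: l1_idx=2, l2_idx=6, offset=6
L1[2] = 0
L2[0][6] = 91
paddr = 91 * 8 + 6 = 734

Answer: 734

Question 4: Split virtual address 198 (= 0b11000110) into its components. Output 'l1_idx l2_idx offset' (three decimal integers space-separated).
Answer: 3 0 6

Derivation:
vaddr = 198 = 0b11000110
  top 2 bits -> l1_idx = 3
  next 3 bits -> l2_idx = 0
  bottom 3 bits -> offset = 6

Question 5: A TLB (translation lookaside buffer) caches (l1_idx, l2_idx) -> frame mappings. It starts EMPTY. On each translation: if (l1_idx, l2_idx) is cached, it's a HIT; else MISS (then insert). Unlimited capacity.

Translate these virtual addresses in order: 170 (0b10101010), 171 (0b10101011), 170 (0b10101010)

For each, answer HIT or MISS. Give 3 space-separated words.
vaddr=170: (2,5) not in TLB -> MISS, insert
vaddr=171: (2,5) in TLB -> HIT
vaddr=170: (2,5) in TLB -> HIT

Answer: MISS HIT HIT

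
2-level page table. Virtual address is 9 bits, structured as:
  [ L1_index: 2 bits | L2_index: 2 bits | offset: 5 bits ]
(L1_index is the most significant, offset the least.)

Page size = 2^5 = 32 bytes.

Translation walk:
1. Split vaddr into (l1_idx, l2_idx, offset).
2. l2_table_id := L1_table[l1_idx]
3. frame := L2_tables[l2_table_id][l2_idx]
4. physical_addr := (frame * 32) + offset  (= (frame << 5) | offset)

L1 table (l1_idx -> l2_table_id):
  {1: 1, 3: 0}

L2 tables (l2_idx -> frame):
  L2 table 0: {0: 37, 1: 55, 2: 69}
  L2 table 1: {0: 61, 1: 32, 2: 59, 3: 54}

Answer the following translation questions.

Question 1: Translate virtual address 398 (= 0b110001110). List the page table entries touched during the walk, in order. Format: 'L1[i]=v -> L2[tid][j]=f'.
vaddr = 398 = 0b110001110
Split: l1_idx=3, l2_idx=0, offset=14

Answer: L1[3]=0 -> L2[0][0]=37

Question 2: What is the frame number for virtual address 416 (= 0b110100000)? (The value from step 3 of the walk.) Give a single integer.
vaddr = 416: l1_idx=3, l2_idx=1
L1[3] = 0; L2[0][1] = 55

Answer: 55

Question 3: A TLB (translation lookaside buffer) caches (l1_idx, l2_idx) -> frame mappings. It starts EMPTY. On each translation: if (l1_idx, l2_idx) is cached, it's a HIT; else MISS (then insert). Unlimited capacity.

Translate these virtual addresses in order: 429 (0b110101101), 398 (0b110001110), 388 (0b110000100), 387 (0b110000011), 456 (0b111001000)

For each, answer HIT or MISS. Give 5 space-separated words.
Answer: MISS MISS HIT HIT MISS

Derivation:
vaddr=429: (3,1) not in TLB -> MISS, insert
vaddr=398: (3,0) not in TLB -> MISS, insert
vaddr=388: (3,0) in TLB -> HIT
vaddr=387: (3,0) in TLB -> HIT
vaddr=456: (3,2) not in TLB -> MISS, insert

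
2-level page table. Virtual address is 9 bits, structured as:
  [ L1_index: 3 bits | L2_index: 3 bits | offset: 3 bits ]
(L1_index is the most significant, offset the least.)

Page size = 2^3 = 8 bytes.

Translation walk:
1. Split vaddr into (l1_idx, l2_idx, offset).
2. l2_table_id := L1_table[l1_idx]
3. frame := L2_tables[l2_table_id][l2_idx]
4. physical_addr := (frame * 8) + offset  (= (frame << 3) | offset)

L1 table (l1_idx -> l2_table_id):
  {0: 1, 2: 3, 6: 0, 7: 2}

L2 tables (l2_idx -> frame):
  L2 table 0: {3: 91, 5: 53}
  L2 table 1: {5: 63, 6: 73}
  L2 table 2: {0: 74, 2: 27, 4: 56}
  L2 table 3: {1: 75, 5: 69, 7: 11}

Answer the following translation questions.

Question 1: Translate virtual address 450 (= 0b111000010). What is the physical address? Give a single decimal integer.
Answer: 594

Derivation:
vaddr = 450 = 0b111000010
Split: l1_idx=7, l2_idx=0, offset=2
L1[7] = 2
L2[2][0] = 74
paddr = 74 * 8 + 2 = 594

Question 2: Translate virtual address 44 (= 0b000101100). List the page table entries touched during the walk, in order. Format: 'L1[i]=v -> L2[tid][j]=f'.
Answer: L1[0]=1 -> L2[1][5]=63

Derivation:
vaddr = 44 = 0b000101100
Split: l1_idx=0, l2_idx=5, offset=4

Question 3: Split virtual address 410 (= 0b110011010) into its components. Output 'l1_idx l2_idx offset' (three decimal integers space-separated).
Answer: 6 3 2

Derivation:
vaddr = 410 = 0b110011010
  top 3 bits -> l1_idx = 6
  next 3 bits -> l2_idx = 3
  bottom 3 bits -> offset = 2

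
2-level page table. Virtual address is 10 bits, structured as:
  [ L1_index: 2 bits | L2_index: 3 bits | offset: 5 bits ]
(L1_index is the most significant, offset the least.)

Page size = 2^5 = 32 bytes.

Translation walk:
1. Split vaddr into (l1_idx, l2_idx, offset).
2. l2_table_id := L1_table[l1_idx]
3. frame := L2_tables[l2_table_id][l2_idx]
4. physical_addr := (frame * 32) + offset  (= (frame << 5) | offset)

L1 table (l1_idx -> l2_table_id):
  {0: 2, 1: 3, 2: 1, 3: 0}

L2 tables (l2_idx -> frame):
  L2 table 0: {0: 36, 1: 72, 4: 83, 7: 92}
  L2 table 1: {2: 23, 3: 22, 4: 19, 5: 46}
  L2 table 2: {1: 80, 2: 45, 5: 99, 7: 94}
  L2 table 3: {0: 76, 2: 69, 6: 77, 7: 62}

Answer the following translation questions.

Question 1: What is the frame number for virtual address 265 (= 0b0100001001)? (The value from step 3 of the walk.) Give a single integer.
vaddr = 265: l1_idx=1, l2_idx=0
L1[1] = 3; L2[3][0] = 76

Answer: 76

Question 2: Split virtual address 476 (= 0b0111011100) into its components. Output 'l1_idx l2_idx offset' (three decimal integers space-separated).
Answer: 1 6 28

Derivation:
vaddr = 476 = 0b0111011100
  top 2 bits -> l1_idx = 1
  next 3 bits -> l2_idx = 6
  bottom 5 bits -> offset = 28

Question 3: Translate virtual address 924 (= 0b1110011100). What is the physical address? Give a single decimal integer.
Answer: 2684

Derivation:
vaddr = 924 = 0b1110011100
Split: l1_idx=3, l2_idx=4, offset=28
L1[3] = 0
L2[0][4] = 83
paddr = 83 * 32 + 28 = 2684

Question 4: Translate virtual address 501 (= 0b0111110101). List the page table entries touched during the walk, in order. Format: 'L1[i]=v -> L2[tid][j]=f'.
Answer: L1[1]=3 -> L2[3][7]=62

Derivation:
vaddr = 501 = 0b0111110101
Split: l1_idx=1, l2_idx=7, offset=21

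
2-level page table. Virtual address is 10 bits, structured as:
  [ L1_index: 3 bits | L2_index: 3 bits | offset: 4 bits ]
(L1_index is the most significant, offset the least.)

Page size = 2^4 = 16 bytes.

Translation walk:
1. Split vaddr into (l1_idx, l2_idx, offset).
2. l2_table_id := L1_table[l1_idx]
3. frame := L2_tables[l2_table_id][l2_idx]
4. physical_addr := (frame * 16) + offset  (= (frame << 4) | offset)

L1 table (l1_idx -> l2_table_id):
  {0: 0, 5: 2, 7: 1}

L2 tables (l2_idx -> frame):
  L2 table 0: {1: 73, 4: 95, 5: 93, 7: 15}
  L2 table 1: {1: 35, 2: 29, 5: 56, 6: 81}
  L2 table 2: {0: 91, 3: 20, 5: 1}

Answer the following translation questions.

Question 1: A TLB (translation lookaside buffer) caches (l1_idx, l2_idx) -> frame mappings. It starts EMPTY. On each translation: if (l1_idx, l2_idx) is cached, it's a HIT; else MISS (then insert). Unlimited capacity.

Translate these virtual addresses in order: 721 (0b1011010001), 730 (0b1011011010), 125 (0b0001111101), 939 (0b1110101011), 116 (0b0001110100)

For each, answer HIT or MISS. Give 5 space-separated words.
Answer: MISS HIT MISS MISS HIT

Derivation:
vaddr=721: (5,5) not in TLB -> MISS, insert
vaddr=730: (5,5) in TLB -> HIT
vaddr=125: (0,7) not in TLB -> MISS, insert
vaddr=939: (7,2) not in TLB -> MISS, insert
vaddr=116: (0,7) in TLB -> HIT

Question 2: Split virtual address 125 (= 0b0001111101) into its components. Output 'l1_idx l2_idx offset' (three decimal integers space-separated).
vaddr = 125 = 0b0001111101
  top 3 bits -> l1_idx = 0
  next 3 bits -> l2_idx = 7
  bottom 4 bits -> offset = 13

Answer: 0 7 13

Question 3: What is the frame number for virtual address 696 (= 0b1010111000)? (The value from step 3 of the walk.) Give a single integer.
vaddr = 696: l1_idx=5, l2_idx=3
L1[5] = 2; L2[2][3] = 20

Answer: 20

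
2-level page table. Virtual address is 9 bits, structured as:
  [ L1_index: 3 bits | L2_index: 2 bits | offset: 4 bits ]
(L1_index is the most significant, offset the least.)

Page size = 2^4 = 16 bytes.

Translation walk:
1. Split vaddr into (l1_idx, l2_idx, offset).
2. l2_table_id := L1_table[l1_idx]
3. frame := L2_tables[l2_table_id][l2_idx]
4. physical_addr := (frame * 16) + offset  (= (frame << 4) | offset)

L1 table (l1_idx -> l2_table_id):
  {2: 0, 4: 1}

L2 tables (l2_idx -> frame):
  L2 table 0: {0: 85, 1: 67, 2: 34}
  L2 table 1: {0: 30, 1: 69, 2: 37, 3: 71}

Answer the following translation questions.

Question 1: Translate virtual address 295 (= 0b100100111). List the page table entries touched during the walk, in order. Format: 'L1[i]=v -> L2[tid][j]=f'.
vaddr = 295 = 0b100100111
Split: l1_idx=4, l2_idx=2, offset=7

Answer: L1[4]=1 -> L2[1][2]=37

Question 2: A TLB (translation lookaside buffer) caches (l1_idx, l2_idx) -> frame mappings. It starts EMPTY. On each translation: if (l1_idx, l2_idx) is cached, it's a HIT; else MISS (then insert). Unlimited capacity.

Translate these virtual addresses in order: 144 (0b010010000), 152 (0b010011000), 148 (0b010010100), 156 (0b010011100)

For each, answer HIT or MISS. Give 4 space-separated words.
vaddr=144: (2,1) not in TLB -> MISS, insert
vaddr=152: (2,1) in TLB -> HIT
vaddr=148: (2,1) in TLB -> HIT
vaddr=156: (2,1) in TLB -> HIT

Answer: MISS HIT HIT HIT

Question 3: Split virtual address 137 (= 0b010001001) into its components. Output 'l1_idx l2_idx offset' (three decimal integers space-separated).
Answer: 2 0 9

Derivation:
vaddr = 137 = 0b010001001
  top 3 bits -> l1_idx = 2
  next 2 bits -> l2_idx = 0
  bottom 4 bits -> offset = 9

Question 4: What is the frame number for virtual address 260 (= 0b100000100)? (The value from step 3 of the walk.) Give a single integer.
vaddr = 260: l1_idx=4, l2_idx=0
L1[4] = 1; L2[1][0] = 30

Answer: 30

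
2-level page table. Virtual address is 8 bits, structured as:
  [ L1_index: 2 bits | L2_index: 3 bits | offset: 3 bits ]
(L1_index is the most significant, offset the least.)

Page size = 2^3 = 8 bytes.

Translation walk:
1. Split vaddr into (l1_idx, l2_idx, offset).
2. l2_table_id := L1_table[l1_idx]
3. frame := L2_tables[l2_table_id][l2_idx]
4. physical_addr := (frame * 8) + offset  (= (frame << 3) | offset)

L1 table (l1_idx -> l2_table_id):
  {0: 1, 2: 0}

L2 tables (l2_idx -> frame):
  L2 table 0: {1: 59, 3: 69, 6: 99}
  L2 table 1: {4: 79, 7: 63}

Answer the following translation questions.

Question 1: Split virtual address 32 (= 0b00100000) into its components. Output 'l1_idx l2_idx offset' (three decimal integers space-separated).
Answer: 0 4 0

Derivation:
vaddr = 32 = 0b00100000
  top 2 bits -> l1_idx = 0
  next 3 bits -> l2_idx = 4
  bottom 3 bits -> offset = 0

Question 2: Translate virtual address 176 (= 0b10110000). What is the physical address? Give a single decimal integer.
Answer: 792

Derivation:
vaddr = 176 = 0b10110000
Split: l1_idx=2, l2_idx=6, offset=0
L1[2] = 0
L2[0][6] = 99
paddr = 99 * 8 + 0 = 792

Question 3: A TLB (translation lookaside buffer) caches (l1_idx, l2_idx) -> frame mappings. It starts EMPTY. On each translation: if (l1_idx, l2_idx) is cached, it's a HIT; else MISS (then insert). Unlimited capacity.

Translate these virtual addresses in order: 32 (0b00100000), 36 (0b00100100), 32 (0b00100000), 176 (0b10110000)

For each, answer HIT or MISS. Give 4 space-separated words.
vaddr=32: (0,4) not in TLB -> MISS, insert
vaddr=36: (0,4) in TLB -> HIT
vaddr=32: (0,4) in TLB -> HIT
vaddr=176: (2,6) not in TLB -> MISS, insert

Answer: MISS HIT HIT MISS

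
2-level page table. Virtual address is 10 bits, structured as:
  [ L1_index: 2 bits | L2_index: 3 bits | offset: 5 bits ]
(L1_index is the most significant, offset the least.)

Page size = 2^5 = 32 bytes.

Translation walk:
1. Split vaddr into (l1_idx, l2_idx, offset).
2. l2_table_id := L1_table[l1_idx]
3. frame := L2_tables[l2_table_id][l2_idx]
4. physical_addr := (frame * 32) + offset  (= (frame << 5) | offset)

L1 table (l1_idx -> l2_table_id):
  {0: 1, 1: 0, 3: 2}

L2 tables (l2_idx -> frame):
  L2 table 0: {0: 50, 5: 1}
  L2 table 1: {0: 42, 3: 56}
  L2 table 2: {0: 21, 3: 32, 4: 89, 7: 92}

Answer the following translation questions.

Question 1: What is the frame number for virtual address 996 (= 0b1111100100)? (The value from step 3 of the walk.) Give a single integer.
Answer: 92

Derivation:
vaddr = 996: l1_idx=3, l2_idx=7
L1[3] = 2; L2[2][7] = 92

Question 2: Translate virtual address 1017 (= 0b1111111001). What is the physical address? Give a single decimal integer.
Answer: 2969

Derivation:
vaddr = 1017 = 0b1111111001
Split: l1_idx=3, l2_idx=7, offset=25
L1[3] = 2
L2[2][7] = 92
paddr = 92 * 32 + 25 = 2969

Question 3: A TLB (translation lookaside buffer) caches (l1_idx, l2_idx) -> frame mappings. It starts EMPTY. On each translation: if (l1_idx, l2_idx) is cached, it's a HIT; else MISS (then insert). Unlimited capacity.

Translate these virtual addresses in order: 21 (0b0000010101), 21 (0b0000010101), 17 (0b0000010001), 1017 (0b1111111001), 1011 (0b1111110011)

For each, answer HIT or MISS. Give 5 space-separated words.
Answer: MISS HIT HIT MISS HIT

Derivation:
vaddr=21: (0,0) not in TLB -> MISS, insert
vaddr=21: (0,0) in TLB -> HIT
vaddr=17: (0,0) in TLB -> HIT
vaddr=1017: (3,7) not in TLB -> MISS, insert
vaddr=1011: (3,7) in TLB -> HIT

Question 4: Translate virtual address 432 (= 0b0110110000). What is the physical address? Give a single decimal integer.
vaddr = 432 = 0b0110110000
Split: l1_idx=1, l2_idx=5, offset=16
L1[1] = 0
L2[0][5] = 1
paddr = 1 * 32 + 16 = 48

Answer: 48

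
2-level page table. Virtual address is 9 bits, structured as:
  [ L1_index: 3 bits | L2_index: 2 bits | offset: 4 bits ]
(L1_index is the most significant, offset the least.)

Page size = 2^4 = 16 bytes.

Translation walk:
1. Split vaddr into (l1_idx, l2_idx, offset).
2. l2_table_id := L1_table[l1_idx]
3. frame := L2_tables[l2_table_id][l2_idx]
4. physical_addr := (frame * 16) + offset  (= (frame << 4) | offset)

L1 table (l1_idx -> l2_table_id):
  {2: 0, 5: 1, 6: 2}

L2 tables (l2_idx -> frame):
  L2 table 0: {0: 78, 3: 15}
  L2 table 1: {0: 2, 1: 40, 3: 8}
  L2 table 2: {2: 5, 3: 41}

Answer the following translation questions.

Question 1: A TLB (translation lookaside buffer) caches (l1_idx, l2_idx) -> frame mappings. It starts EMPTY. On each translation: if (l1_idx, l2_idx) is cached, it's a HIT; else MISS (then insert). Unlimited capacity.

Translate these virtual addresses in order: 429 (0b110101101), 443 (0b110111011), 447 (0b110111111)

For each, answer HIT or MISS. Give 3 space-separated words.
vaddr=429: (6,2) not in TLB -> MISS, insert
vaddr=443: (6,3) not in TLB -> MISS, insert
vaddr=447: (6,3) in TLB -> HIT

Answer: MISS MISS HIT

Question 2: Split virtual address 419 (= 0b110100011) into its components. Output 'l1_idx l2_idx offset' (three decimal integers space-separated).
Answer: 6 2 3

Derivation:
vaddr = 419 = 0b110100011
  top 3 bits -> l1_idx = 6
  next 2 bits -> l2_idx = 2
  bottom 4 bits -> offset = 3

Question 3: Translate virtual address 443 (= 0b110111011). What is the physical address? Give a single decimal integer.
Answer: 667

Derivation:
vaddr = 443 = 0b110111011
Split: l1_idx=6, l2_idx=3, offset=11
L1[6] = 2
L2[2][3] = 41
paddr = 41 * 16 + 11 = 667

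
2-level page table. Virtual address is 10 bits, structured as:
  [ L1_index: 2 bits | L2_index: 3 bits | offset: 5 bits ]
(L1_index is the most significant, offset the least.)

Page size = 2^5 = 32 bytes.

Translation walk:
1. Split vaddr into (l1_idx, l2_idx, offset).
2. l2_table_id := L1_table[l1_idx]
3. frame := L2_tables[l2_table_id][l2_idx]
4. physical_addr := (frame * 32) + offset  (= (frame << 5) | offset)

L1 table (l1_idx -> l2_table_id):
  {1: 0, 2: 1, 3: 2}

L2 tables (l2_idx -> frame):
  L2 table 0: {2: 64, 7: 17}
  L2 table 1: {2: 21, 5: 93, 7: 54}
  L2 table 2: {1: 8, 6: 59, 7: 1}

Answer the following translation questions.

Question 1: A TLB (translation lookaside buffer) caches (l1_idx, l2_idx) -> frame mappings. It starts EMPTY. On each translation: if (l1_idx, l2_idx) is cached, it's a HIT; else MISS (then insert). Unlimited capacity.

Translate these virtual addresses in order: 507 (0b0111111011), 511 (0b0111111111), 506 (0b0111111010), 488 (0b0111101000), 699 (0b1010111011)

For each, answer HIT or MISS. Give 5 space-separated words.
vaddr=507: (1,7) not in TLB -> MISS, insert
vaddr=511: (1,7) in TLB -> HIT
vaddr=506: (1,7) in TLB -> HIT
vaddr=488: (1,7) in TLB -> HIT
vaddr=699: (2,5) not in TLB -> MISS, insert

Answer: MISS HIT HIT HIT MISS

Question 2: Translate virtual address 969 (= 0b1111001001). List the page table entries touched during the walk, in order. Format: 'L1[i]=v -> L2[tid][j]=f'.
Answer: L1[3]=2 -> L2[2][6]=59

Derivation:
vaddr = 969 = 0b1111001001
Split: l1_idx=3, l2_idx=6, offset=9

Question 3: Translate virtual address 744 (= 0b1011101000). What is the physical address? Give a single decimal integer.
Answer: 1736

Derivation:
vaddr = 744 = 0b1011101000
Split: l1_idx=2, l2_idx=7, offset=8
L1[2] = 1
L2[1][7] = 54
paddr = 54 * 32 + 8 = 1736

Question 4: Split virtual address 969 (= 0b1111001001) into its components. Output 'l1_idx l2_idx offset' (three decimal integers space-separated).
vaddr = 969 = 0b1111001001
  top 2 bits -> l1_idx = 3
  next 3 bits -> l2_idx = 6
  bottom 5 bits -> offset = 9

Answer: 3 6 9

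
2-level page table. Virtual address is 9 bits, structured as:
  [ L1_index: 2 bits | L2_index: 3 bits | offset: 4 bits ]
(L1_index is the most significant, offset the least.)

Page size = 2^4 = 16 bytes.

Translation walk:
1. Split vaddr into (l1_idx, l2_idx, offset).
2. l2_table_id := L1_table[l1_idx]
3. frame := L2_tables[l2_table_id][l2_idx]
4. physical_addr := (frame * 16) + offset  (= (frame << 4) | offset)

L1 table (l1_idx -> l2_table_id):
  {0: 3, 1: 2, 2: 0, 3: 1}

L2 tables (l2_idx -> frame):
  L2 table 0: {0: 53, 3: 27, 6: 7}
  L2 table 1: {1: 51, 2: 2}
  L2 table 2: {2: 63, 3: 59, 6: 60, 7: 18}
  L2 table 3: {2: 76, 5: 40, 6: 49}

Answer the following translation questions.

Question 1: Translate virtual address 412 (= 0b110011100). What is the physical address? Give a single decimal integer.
Answer: 828

Derivation:
vaddr = 412 = 0b110011100
Split: l1_idx=3, l2_idx=1, offset=12
L1[3] = 1
L2[1][1] = 51
paddr = 51 * 16 + 12 = 828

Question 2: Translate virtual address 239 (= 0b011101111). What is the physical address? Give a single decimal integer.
vaddr = 239 = 0b011101111
Split: l1_idx=1, l2_idx=6, offset=15
L1[1] = 2
L2[2][6] = 60
paddr = 60 * 16 + 15 = 975

Answer: 975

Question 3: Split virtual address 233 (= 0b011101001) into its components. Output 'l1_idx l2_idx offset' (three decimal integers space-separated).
vaddr = 233 = 0b011101001
  top 2 bits -> l1_idx = 1
  next 3 bits -> l2_idx = 6
  bottom 4 bits -> offset = 9

Answer: 1 6 9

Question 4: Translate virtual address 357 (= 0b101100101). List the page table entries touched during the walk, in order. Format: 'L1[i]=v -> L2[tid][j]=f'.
Answer: L1[2]=0 -> L2[0][6]=7

Derivation:
vaddr = 357 = 0b101100101
Split: l1_idx=2, l2_idx=6, offset=5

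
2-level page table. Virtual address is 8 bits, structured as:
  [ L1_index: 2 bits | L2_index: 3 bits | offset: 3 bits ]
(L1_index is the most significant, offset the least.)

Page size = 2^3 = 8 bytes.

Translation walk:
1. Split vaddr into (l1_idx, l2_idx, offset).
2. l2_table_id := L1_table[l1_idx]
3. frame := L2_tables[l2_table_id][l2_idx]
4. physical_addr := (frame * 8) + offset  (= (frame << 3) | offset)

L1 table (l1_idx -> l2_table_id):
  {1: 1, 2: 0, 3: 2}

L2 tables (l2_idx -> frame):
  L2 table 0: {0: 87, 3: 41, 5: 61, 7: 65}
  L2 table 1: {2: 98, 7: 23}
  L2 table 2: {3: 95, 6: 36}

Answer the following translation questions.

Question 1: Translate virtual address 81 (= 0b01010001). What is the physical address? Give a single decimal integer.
vaddr = 81 = 0b01010001
Split: l1_idx=1, l2_idx=2, offset=1
L1[1] = 1
L2[1][2] = 98
paddr = 98 * 8 + 1 = 785

Answer: 785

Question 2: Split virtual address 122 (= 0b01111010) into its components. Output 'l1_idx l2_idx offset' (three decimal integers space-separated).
vaddr = 122 = 0b01111010
  top 2 bits -> l1_idx = 1
  next 3 bits -> l2_idx = 7
  bottom 3 bits -> offset = 2

Answer: 1 7 2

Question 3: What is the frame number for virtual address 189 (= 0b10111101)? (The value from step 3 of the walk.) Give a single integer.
vaddr = 189: l1_idx=2, l2_idx=7
L1[2] = 0; L2[0][7] = 65

Answer: 65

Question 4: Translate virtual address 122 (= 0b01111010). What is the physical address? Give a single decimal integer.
Answer: 186

Derivation:
vaddr = 122 = 0b01111010
Split: l1_idx=1, l2_idx=7, offset=2
L1[1] = 1
L2[1][7] = 23
paddr = 23 * 8 + 2 = 186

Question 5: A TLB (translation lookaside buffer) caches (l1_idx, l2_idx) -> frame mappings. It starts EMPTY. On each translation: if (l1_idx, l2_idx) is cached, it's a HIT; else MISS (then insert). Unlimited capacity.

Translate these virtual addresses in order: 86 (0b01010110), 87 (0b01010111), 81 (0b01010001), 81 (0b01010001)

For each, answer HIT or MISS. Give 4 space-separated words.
Answer: MISS HIT HIT HIT

Derivation:
vaddr=86: (1,2) not in TLB -> MISS, insert
vaddr=87: (1,2) in TLB -> HIT
vaddr=81: (1,2) in TLB -> HIT
vaddr=81: (1,2) in TLB -> HIT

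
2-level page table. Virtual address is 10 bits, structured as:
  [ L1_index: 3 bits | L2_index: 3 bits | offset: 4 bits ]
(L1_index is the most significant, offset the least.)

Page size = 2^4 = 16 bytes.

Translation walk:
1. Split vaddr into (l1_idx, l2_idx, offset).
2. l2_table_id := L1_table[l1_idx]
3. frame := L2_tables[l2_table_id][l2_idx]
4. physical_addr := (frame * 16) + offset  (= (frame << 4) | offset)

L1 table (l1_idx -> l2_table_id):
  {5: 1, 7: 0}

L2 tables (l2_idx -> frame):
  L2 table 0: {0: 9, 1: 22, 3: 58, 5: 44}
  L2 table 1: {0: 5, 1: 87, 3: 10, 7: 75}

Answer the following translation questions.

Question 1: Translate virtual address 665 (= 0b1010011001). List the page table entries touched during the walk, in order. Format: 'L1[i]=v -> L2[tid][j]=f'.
Answer: L1[5]=1 -> L2[1][1]=87

Derivation:
vaddr = 665 = 0b1010011001
Split: l1_idx=5, l2_idx=1, offset=9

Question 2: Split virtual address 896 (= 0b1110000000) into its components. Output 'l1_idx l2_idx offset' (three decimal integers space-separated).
vaddr = 896 = 0b1110000000
  top 3 bits -> l1_idx = 7
  next 3 bits -> l2_idx = 0
  bottom 4 bits -> offset = 0

Answer: 7 0 0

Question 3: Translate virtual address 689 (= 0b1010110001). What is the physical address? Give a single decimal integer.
Answer: 161

Derivation:
vaddr = 689 = 0b1010110001
Split: l1_idx=5, l2_idx=3, offset=1
L1[5] = 1
L2[1][3] = 10
paddr = 10 * 16 + 1 = 161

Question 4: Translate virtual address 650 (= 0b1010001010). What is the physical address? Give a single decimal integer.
vaddr = 650 = 0b1010001010
Split: l1_idx=5, l2_idx=0, offset=10
L1[5] = 1
L2[1][0] = 5
paddr = 5 * 16 + 10 = 90

Answer: 90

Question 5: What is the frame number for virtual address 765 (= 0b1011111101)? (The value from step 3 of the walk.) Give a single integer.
vaddr = 765: l1_idx=5, l2_idx=7
L1[5] = 1; L2[1][7] = 75

Answer: 75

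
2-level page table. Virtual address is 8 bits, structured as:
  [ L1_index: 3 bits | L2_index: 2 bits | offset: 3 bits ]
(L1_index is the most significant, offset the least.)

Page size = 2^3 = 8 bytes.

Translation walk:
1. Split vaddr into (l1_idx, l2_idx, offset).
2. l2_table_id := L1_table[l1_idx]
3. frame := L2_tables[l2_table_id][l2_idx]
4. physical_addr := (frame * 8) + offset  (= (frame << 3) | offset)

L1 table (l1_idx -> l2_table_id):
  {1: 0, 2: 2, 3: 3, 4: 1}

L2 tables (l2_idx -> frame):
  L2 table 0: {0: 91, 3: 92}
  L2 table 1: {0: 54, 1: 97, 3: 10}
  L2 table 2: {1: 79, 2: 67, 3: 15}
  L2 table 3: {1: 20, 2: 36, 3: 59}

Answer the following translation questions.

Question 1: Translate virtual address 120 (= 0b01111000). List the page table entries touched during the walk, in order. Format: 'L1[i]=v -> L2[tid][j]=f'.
Answer: L1[3]=3 -> L2[3][3]=59

Derivation:
vaddr = 120 = 0b01111000
Split: l1_idx=3, l2_idx=3, offset=0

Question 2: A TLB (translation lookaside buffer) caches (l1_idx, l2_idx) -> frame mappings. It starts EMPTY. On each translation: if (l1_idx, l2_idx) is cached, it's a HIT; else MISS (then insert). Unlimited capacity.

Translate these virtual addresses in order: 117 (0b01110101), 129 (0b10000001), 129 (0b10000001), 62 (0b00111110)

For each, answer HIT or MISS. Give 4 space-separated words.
vaddr=117: (3,2) not in TLB -> MISS, insert
vaddr=129: (4,0) not in TLB -> MISS, insert
vaddr=129: (4,0) in TLB -> HIT
vaddr=62: (1,3) not in TLB -> MISS, insert

Answer: MISS MISS HIT MISS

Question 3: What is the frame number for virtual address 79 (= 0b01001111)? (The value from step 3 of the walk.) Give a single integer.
vaddr = 79: l1_idx=2, l2_idx=1
L1[2] = 2; L2[2][1] = 79

Answer: 79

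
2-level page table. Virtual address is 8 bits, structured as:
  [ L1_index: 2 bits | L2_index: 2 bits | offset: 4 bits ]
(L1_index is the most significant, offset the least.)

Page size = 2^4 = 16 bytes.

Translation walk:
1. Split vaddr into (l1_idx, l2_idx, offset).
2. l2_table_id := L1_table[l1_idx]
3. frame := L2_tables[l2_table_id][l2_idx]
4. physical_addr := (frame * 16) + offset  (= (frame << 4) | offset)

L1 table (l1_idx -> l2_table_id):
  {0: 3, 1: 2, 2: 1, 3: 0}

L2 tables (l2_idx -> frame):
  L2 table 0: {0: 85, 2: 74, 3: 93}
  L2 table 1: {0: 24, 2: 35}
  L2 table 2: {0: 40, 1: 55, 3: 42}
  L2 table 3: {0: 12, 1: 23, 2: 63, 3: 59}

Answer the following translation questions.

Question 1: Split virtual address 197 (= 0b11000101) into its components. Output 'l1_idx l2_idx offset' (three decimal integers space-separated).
vaddr = 197 = 0b11000101
  top 2 bits -> l1_idx = 3
  next 2 bits -> l2_idx = 0
  bottom 4 bits -> offset = 5

Answer: 3 0 5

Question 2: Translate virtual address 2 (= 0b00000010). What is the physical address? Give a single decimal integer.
vaddr = 2 = 0b00000010
Split: l1_idx=0, l2_idx=0, offset=2
L1[0] = 3
L2[3][0] = 12
paddr = 12 * 16 + 2 = 194

Answer: 194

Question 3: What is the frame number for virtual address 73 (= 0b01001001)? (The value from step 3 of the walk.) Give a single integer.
vaddr = 73: l1_idx=1, l2_idx=0
L1[1] = 2; L2[2][0] = 40

Answer: 40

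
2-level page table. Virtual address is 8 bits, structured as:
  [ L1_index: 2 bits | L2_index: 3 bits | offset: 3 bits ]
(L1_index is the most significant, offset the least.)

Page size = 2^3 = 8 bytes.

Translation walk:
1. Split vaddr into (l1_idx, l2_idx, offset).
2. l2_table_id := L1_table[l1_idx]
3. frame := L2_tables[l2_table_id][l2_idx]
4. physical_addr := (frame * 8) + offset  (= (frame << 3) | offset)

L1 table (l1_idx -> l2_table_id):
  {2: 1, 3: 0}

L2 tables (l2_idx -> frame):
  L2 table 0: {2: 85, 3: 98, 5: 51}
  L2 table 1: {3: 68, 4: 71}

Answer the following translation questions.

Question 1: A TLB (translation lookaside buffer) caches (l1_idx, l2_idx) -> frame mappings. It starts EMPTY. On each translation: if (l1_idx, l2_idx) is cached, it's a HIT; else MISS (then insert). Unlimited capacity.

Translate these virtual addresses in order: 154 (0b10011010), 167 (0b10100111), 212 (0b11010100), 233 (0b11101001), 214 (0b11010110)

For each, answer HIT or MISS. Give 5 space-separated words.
Answer: MISS MISS MISS MISS HIT

Derivation:
vaddr=154: (2,3) not in TLB -> MISS, insert
vaddr=167: (2,4) not in TLB -> MISS, insert
vaddr=212: (3,2) not in TLB -> MISS, insert
vaddr=233: (3,5) not in TLB -> MISS, insert
vaddr=214: (3,2) in TLB -> HIT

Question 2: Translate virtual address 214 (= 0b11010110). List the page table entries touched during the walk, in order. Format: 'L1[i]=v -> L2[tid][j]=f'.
vaddr = 214 = 0b11010110
Split: l1_idx=3, l2_idx=2, offset=6

Answer: L1[3]=0 -> L2[0][2]=85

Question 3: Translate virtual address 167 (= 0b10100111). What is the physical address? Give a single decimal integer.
vaddr = 167 = 0b10100111
Split: l1_idx=2, l2_idx=4, offset=7
L1[2] = 1
L2[1][4] = 71
paddr = 71 * 8 + 7 = 575

Answer: 575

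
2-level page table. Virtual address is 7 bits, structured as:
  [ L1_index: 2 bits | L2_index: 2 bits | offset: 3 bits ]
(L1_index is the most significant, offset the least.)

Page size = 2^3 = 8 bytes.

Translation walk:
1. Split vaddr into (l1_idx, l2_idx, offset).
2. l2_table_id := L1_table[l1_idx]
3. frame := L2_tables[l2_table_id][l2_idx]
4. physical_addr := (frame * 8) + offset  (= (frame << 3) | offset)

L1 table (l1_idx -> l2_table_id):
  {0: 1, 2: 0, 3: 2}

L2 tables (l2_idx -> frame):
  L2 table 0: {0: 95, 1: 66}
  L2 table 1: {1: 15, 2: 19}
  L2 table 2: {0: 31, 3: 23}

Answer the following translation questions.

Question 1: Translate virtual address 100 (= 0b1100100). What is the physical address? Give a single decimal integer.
vaddr = 100 = 0b1100100
Split: l1_idx=3, l2_idx=0, offset=4
L1[3] = 2
L2[2][0] = 31
paddr = 31 * 8 + 4 = 252

Answer: 252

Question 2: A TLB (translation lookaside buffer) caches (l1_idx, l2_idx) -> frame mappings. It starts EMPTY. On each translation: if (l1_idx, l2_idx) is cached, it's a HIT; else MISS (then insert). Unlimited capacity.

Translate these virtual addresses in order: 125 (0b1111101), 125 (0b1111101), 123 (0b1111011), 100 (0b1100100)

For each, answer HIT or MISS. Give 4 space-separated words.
vaddr=125: (3,3) not in TLB -> MISS, insert
vaddr=125: (3,3) in TLB -> HIT
vaddr=123: (3,3) in TLB -> HIT
vaddr=100: (3,0) not in TLB -> MISS, insert

Answer: MISS HIT HIT MISS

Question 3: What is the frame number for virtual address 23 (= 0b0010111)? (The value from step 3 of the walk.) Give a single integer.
vaddr = 23: l1_idx=0, l2_idx=2
L1[0] = 1; L2[1][2] = 19

Answer: 19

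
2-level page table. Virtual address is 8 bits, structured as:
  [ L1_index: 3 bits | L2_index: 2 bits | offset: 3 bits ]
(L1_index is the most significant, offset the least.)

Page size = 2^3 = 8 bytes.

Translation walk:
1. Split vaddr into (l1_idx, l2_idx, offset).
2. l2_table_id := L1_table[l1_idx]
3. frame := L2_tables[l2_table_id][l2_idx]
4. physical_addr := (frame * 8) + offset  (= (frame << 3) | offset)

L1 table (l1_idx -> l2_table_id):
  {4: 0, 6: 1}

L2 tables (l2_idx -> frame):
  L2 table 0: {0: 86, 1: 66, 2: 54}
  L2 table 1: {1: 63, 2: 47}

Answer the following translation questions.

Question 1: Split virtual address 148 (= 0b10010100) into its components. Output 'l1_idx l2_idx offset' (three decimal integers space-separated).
Answer: 4 2 4

Derivation:
vaddr = 148 = 0b10010100
  top 3 bits -> l1_idx = 4
  next 2 bits -> l2_idx = 2
  bottom 3 bits -> offset = 4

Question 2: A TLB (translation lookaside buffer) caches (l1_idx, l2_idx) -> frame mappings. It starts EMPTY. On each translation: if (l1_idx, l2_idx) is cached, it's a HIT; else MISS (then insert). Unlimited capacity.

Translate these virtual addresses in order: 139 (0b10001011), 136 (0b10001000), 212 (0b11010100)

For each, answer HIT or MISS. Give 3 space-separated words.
vaddr=139: (4,1) not in TLB -> MISS, insert
vaddr=136: (4,1) in TLB -> HIT
vaddr=212: (6,2) not in TLB -> MISS, insert

Answer: MISS HIT MISS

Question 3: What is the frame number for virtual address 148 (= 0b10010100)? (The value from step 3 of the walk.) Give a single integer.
Answer: 54

Derivation:
vaddr = 148: l1_idx=4, l2_idx=2
L1[4] = 0; L2[0][2] = 54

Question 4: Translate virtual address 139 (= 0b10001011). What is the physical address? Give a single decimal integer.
vaddr = 139 = 0b10001011
Split: l1_idx=4, l2_idx=1, offset=3
L1[4] = 0
L2[0][1] = 66
paddr = 66 * 8 + 3 = 531

Answer: 531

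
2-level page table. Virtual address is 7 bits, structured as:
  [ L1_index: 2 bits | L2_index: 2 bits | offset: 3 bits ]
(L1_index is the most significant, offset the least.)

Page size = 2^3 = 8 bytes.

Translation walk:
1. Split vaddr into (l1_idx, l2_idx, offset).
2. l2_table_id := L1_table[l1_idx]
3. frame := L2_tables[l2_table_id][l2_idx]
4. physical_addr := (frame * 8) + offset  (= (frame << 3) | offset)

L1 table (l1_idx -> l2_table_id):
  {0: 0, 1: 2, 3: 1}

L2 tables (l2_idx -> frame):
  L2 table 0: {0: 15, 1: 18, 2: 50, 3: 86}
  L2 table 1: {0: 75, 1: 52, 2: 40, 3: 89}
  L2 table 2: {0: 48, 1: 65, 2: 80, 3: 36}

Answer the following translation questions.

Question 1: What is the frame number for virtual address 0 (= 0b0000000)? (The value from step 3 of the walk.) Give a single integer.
Answer: 15

Derivation:
vaddr = 0: l1_idx=0, l2_idx=0
L1[0] = 0; L2[0][0] = 15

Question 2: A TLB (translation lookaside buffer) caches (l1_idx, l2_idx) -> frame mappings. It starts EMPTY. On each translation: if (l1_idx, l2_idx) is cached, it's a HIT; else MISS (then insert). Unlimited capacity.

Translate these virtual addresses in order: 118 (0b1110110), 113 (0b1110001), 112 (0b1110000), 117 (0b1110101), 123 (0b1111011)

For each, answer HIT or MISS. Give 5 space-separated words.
Answer: MISS HIT HIT HIT MISS

Derivation:
vaddr=118: (3,2) not in TLB -> MISS, insert
vaddr=113: (3,2) in TLB -> HIT
vaddr=112: (3,2) in TLB -> HIT
vaddr=117: (3,2) in TLB -> HIT
vaddr=123: (3,3) not in TLB -> MISS, insert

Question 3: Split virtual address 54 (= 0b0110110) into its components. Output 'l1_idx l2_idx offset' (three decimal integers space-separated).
Answer: 1 2 6

Derivation:
vaddr = 54 = 0b0110110
  top 2 bits -> l1_idx = 1
  next 2 bits -> l2_idx = 2
  bottom 3 bits -> offset = 6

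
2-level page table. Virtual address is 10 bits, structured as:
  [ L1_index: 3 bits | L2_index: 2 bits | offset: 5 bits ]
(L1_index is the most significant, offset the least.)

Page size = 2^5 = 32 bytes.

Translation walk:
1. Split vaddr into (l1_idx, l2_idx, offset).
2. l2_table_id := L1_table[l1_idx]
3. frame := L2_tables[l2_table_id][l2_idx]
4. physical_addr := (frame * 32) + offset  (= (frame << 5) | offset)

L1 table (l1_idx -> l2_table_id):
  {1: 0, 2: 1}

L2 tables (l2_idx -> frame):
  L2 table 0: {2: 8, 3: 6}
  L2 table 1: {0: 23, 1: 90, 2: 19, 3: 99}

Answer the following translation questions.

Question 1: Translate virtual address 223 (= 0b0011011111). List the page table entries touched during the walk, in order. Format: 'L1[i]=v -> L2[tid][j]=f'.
Answer: L1[1]=0 -> L2[0][2]=8

Derivation:
vaddr = 223 = 0b0011011111
Split: l1_idx=1, l2_idx=2, offset=31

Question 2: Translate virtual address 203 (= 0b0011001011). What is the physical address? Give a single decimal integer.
Answer: 267

Derivation:
vaddr = 203 = 0b0011001011
Split: l1_idx=1, l2_idx=2, offset=11
L1[1] = 0
L2[0][2] = 8
paddr = 8 * 32 + 11 = 267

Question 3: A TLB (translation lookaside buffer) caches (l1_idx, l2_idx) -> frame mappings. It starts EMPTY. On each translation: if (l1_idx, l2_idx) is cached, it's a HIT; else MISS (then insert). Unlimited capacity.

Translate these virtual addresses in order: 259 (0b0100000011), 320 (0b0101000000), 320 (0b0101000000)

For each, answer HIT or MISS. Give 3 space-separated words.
Answer: MISS MISS HIT

Derivation:
vaddr=259: (2,0) not in TLB -> MISS, insert
vaddr=320: (2,2) not in TLB -> MISS, insert
vaddr=320: (2,2) in TLB -> HIT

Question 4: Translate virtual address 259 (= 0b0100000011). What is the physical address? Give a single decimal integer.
Answer: 739

Derivation:
vaddr = 259 = 0b0100000011
Split: l1_idx=2, l2_idx=0, offset=3
L1[2] = 1
L2[1][0] = 23
paddr = 23 * 32 + 3 = 739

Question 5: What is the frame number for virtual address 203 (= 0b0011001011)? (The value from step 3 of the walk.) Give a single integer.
Answer: 8

Derivation:
vaddr = 203: l1_idx=1, l2_idx=2
L1[1] = 0; L2[0][2] = 8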